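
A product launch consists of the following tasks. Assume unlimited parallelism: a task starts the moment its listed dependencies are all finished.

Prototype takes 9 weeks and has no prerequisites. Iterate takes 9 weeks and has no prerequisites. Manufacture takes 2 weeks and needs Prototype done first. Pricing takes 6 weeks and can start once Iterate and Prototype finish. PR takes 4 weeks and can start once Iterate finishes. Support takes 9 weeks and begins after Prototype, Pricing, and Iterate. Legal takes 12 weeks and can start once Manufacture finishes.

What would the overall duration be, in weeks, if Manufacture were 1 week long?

24

As given, the longest chain is Prototype→Pricing→Support = 9+6+9 = 24, so the finish is 24 weeks.
Manufacture is off the critical path — its longest chain is 23 weeks, giving 1 of slack.
The critical path is still Prototype→Pricing→Support; finish is now 24 weeks.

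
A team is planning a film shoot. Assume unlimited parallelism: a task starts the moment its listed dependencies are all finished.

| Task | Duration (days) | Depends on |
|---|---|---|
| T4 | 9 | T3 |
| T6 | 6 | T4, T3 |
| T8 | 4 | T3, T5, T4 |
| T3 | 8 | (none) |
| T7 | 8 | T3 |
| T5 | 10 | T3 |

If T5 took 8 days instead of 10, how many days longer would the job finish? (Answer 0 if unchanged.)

0

Actual critical path: T3→T4→T6 = 8+9+6 = 23 ⇒ 23 days.
T5 has 1 day of float (longest path through it is 22).
The critical path is still T3→T4→T6; finish is now 23 days.
Change in finish: 23 − 23 = +0 days.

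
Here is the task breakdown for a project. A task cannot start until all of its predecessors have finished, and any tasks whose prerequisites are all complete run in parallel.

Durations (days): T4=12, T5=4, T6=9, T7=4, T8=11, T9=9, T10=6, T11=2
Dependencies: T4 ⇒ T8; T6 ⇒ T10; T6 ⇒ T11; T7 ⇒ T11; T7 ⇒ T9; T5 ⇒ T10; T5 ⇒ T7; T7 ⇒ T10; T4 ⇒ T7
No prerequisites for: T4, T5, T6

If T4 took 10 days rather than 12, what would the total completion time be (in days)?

23

Baseline: T4→T7→T9 = 12+4+9 = 25 → 25 days.
Since T4 is critical, the -2 change carries straight to that chain (now 23 days).
The critical path is still T4→T7→T9; finish is now 23 days.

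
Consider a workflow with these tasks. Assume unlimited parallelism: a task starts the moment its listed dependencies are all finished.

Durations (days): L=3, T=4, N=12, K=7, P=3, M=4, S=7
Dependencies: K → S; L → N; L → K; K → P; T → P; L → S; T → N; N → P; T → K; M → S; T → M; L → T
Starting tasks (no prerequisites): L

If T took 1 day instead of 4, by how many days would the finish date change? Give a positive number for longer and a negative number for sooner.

-3

Baseline: L→T→N→P = 3+4+12+3 = 22 → 22 days.
T lies on that path, so at 1 day the path becomes 19 days.
That remains the longest chain; total 19 days.
Change in finish: 19 − 22 = -3 days.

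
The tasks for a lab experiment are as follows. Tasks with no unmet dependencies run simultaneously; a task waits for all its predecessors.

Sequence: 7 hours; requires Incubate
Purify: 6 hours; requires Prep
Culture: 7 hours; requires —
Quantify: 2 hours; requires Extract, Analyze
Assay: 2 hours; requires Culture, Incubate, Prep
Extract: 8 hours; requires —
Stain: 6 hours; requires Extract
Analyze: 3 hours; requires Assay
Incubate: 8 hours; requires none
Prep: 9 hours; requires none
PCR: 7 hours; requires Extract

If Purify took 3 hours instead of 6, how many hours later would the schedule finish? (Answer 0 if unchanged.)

Baseline: Prep→Assay→Analyze→Quantify = 9+2+3+2 = 16 → 16 hours.
The longest path through Purify is only 15 hours, so Purify has float 1.
The critical path is still Prep→Assay→Analyze→Quantify; finish is now 16 hours.
Change in finish: 16 − 16 = +0 hours.

0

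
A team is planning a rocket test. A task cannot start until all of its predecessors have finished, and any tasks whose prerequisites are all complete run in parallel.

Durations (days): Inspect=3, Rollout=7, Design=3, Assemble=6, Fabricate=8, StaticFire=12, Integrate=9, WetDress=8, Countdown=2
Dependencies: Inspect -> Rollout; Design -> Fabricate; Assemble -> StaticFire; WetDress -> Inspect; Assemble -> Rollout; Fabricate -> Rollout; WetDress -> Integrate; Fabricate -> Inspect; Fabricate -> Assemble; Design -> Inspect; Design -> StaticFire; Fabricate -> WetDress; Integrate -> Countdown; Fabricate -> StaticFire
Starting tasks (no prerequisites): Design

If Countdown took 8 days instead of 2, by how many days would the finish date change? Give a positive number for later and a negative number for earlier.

6

Critical path before the change: Design→Fabricate→WetDress→Integrate→Countdown = 3+8+8+9+2 = 30 giving 30 days.
Countdown is on the critical path; changing it to 8 makes that path 36 days.
That remains the longest chain; total 36 days.
Change in finish: 36 − 30 = +6 days.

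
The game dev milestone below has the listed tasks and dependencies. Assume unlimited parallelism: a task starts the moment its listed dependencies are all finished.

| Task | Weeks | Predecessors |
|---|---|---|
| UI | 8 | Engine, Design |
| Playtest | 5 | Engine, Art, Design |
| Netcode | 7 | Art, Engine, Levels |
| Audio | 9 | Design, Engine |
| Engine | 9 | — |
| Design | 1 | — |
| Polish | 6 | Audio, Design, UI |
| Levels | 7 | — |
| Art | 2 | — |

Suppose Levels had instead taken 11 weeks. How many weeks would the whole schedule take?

24

The binding path is Engine→Audio→Polish = 9+9+6 = 24; finish at 24 weeks.
The longest path through Levels is only 14 weeks, so Levels has float 10.
No other chain overtakes it, so the finish is 24 weeks.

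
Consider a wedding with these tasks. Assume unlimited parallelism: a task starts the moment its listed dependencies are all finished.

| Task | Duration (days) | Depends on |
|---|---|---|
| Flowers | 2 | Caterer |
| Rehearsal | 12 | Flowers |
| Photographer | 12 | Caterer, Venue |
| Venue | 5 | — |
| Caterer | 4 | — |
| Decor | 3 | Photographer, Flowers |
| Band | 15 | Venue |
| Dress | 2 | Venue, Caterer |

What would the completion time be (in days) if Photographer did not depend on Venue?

20

Original critical path: Venue→Band = 5+15 = 20 ⇒ 20 days.
Without Venue→Photographer, Photographer's earliest start moves from 5 to 4.
After: Venue→Band = 5+15 = 20 → 20 days.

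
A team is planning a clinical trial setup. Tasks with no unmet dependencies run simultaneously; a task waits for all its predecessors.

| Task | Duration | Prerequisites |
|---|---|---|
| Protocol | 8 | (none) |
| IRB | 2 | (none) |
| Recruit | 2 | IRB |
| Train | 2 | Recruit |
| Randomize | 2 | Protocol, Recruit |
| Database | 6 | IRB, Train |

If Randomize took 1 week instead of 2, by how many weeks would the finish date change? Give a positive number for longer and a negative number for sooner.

Critical path before the change: IRB→Recruit→Train→Database = 2+2+2+6 = 12 giving 12 weeks.
Randomize has 2 weeks of float (longest path through it is 10).
No other chain overtakes it, so the finish is 12 weeks.
Change in finish: 12 − 12 = +0 weeks.

0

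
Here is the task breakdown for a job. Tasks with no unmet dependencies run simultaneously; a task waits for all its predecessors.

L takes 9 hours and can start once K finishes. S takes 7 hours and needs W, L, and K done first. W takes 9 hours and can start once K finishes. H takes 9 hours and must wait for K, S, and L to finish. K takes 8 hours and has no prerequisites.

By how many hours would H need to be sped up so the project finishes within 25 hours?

8

Current finish: 33 hours; target: 25.
H is on every critical path, so each hour cut from H cuts the finish by one (this holds down to a finish of 25).
Need 33 − 25 = 8 hours off H → H becomes 1 hour, finish becomes 25.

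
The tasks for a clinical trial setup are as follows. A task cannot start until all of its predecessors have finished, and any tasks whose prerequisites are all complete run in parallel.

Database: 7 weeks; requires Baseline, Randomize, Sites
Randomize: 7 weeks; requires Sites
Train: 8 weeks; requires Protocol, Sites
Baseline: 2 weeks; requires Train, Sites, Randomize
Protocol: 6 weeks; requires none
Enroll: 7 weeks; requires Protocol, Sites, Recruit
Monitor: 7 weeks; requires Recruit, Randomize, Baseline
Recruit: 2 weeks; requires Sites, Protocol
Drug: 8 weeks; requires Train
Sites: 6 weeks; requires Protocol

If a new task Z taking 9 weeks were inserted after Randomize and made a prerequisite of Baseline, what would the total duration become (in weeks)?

37

Originally the schedule takes 29 weeks.
With Z inserted, Baseline now waits for max(Train, Sites, Randomize, Z).
New critical path: Protocol→Sites→Randomize→Z→Baseline→Database = 6+6+7+9+2+7 = 37 ⇒ 37 weeks.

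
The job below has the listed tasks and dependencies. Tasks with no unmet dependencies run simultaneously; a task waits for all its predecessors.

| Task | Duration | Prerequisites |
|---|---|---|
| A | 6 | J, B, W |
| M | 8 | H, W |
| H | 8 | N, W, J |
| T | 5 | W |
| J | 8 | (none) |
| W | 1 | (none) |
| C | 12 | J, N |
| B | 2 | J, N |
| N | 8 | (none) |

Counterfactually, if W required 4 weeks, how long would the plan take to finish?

The binding path is J→H→M = 8+8+8 = 24; finish at 24 weeks.
W is off the critical path — its longest chain is 17 weeks, giving 7 of slack.
The critical path is still J→H→M; finish is now 24 weeks.

24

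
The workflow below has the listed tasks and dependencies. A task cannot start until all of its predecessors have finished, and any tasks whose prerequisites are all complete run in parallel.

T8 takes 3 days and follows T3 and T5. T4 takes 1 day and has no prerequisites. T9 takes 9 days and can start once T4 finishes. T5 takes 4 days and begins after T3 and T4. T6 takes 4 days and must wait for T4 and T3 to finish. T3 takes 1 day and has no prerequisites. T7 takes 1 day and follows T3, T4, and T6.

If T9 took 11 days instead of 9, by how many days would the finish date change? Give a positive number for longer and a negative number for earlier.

Actual critical path: T4→T9 = 1+9 = 10 ⇒ 10 days.
T9 is on the critical path; changing it to 11 makes that path 12 days.
That remains the longest chain; total 12 days.
Change in finish: 12 − 10 = +2 days.

2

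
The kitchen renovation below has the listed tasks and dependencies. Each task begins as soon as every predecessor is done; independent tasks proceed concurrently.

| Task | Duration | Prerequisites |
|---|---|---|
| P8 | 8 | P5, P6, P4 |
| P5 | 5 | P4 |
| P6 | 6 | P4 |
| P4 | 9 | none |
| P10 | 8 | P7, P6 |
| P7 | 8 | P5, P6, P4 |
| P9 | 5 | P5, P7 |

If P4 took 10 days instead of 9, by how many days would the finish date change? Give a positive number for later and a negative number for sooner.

Actual critical path: P4→P6→P7→P10 = 9+6+8+8 = 31 ⇒ 31 days.
P4 lies on that path, so at 10 days the path becomes 32 days.
No other chain overtakes it, so the finish is 32 days.
Change in finish: 32 − 31 = +1 days.

1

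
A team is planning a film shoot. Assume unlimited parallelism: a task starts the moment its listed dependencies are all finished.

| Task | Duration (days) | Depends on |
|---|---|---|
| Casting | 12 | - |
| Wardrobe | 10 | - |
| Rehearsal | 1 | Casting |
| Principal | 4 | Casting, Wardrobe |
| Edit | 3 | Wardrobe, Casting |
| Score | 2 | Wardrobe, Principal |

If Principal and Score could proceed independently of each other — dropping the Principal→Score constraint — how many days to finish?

16

With the dependency in place, Casting→Principal→Score = 12+4+2 = 18 sets the finish at 18 days.
Without Principal→Score, Score's earliest start moves from 16 to 10.
After: Casting→Principal = 12+4 = 16 → 16 days.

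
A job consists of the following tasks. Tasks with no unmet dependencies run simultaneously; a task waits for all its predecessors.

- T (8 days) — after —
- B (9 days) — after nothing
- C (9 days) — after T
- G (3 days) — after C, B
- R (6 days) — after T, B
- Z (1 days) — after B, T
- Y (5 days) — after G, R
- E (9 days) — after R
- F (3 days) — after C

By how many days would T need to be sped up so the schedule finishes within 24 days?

Current finish: 25 days; target: 24.
T is on every critical path, so each day cut from T cuts the finish by one (this holds down to a finish of 24).
Need 25 − 24 = 1 day off T → T becomes 7 days, finish becomes 24.

1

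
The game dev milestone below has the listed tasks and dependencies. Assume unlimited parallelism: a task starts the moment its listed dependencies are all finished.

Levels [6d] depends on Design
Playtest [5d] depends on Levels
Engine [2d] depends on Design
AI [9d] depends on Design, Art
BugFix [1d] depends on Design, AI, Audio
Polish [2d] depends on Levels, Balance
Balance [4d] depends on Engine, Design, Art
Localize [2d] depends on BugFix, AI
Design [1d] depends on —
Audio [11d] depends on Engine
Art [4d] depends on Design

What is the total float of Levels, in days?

5

The longest chain is Design→Engine→Audio→BugFix→Localize = 1+2+11+1+2 = 17; overall finish 17 days.
Longest path through Levels: 12 days (earliest finish 7, latest finish 12).
So Levels can slip 12 − 7 = 5 days.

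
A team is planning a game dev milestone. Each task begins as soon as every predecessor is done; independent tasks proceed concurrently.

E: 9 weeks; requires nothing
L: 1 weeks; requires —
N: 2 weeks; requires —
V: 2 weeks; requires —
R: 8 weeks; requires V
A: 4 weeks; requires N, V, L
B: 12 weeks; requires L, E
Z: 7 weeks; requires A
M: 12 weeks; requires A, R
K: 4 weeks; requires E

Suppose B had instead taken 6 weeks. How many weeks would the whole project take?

Actual critical path: V→R→M = 2+8+12 = 22 ⇒ 22 weeks.
B is off the critical path — its longest chain is 21 weeks, giving 1 of slack.
The critical path is still V→R→M; finish is now 22 weeks.

22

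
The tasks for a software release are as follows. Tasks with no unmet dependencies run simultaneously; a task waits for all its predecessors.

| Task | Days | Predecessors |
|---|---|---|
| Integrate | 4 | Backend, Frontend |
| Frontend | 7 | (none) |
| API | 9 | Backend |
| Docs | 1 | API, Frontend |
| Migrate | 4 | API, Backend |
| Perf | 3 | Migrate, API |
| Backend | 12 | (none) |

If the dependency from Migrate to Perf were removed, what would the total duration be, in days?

With the dependency in place, Backend→API→Migrate→Perf = 12+9+4+3 = 28 sets the finish at 28 days.
Without Migrate→Perf, Perf's earliest start moves from 25 to 21.
The longest chain is now Backend→API→Migrate = 12+9+4 = 25, so the plan takes 25 days.

25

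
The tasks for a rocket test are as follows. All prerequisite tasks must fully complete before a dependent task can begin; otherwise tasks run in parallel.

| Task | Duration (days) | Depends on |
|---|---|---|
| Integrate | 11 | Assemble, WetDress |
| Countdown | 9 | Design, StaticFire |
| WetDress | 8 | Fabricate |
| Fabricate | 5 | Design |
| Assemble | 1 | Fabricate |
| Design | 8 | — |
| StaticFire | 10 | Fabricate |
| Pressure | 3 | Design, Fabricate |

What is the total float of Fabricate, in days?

0

Critical path: Design→Fabricate→WetDress→Integrate = 8+5+8+11 = 32, so the finish is 32 days.
Longest path through Fabricate: 32 days (earliest finish 13, latest finish 13).
Float = 32 − 32 = 0.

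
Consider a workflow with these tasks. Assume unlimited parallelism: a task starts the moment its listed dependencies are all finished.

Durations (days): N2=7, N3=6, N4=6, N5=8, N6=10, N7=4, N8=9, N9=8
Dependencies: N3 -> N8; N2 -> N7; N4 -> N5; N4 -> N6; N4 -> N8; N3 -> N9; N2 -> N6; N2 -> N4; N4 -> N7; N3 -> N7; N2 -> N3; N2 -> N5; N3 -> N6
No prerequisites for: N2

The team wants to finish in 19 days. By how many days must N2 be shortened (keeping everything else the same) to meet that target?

Current finish: 23 days; target: 19.
N2 is on every critical path, so each day cut from N2 cuts the finish by one (this holds down to a finish of 17).
Need 23 − 19 = 4 days off N2 → N2 becomes 3 days, finish becomes 19.

4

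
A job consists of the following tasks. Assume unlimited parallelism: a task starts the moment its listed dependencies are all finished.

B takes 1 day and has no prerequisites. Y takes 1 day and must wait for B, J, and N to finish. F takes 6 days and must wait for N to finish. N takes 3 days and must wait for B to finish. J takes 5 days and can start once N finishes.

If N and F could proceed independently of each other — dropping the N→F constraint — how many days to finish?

10

Before: longest chain B→N→F = 1+3+6 = 10, finish 10.
Without N→F, F's earliest start moves from 4 to 0.
After: B→N→J→Y = 1+3+5+1 = 10 → 10 days.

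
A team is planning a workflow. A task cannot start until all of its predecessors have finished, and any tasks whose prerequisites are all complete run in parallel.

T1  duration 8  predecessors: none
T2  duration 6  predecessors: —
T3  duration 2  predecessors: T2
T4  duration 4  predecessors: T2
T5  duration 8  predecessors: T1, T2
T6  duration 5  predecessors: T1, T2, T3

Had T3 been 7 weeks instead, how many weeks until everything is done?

Actual critical path: T1→T5 = 8+8 = 16 ⇒ 16 weeks.
T3 is off the critical path — its longest chain is 13 weeks, giving 3 of slack.
Now T2→T3→T6 = 6+7+5 = 18 is longest, so the finish becomes 18 weeks.

18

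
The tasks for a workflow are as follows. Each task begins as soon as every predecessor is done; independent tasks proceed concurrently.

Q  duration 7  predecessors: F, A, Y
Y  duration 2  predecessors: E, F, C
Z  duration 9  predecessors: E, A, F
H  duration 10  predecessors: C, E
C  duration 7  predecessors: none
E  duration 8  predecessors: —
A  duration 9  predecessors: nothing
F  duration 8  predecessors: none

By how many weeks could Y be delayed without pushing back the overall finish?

The longest chain is E→H = 8+10 = 18; overall finish 18 weeks.
Longest path through Y: 17 weeks (earliest finish 10, latest finish 11).
Float = 18 − 17 = 1.

1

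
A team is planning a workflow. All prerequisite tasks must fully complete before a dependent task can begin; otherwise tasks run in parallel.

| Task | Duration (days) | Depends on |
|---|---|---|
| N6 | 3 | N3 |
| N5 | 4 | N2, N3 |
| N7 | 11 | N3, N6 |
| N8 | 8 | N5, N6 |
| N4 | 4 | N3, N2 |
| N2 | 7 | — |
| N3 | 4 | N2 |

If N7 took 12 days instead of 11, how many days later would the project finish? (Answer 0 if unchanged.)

Baseline: N2→N3→N6→N7 = 7+4+3+11 = 25 → 25 days.
Since N7 is critical, the +1 change carries straight to that chain (now 26 days).
That remains the longest chain; total 26 days.
Change in finish: 26 − 25 = +1 days.

1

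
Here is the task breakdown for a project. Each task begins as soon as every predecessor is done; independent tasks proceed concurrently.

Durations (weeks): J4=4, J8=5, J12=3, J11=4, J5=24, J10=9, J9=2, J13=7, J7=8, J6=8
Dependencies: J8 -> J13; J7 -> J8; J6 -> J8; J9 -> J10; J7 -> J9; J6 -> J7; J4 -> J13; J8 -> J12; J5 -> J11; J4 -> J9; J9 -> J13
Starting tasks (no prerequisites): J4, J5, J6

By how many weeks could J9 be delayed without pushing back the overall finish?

1

The longest chain is J5→J11 = 24+4 = 28; overall finish 28 weeks.
J9 finishes as early as 18 and must finish by 19.
Float = 28 − 27 = 1.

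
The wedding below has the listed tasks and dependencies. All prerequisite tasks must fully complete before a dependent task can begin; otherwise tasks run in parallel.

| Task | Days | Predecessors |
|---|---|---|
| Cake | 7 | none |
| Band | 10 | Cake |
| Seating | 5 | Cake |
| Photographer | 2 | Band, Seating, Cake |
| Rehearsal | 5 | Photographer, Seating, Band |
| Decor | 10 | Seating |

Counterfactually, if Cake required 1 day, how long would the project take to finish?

As given, the longest chain is Cake→Band→Photographer→Rehearsal = 7+10+2+5 = 24, so the finish is 24 days.
Cake lies on that path, so at 1 day the path becomes 18 days.
The critical path is still Cake→Band→Photographer→Rehearsal; finish is now 18 days.

18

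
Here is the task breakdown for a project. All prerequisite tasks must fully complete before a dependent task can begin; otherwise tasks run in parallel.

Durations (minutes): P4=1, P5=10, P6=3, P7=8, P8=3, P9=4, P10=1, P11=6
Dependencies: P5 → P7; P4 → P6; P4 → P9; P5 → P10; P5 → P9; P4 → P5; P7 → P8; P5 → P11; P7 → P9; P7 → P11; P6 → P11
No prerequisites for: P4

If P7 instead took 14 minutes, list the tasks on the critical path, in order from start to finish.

P4, P5, P7, P11

As given, the longest chain is P4→P5→P7→P11 = 1+10+8+6 = 25, so the finish is 25 minutes.
Since P7 is critical, the +6 change carries straight to that chain (now 31 minutes).
That remains the longest chain; total 31 minutes.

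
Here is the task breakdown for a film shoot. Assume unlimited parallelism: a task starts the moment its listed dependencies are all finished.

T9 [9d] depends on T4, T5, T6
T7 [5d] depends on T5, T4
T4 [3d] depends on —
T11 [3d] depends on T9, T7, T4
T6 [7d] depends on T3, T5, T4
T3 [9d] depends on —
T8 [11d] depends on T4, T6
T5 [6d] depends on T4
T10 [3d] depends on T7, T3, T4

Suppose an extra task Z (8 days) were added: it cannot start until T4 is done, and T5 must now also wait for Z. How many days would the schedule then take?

Originally the schedule takes 28 days.
With Z inserted, T5 now waits for max(T4, Z).
New critical path: T4→Z→T5→T6→T9→T11 = 3+8+6+7+9+3 = 36 ⇒ 36 days.

36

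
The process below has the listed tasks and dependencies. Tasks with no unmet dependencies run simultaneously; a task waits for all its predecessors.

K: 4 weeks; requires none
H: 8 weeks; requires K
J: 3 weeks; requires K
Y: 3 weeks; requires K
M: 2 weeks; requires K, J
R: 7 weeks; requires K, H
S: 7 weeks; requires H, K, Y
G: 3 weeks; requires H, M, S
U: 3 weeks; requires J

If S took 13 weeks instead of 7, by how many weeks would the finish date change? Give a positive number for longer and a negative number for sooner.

6

Critical path before the change: K→H→S→G = 4+8+7+3 = 22 giving 22 weeks.
S lies on that path, so at 13 weeks the path becomes 28 weeks.
The critical path is still K→H→S→G; finish is now 28 weeks.
Change in finish: 28 − 22 = +6 weeks.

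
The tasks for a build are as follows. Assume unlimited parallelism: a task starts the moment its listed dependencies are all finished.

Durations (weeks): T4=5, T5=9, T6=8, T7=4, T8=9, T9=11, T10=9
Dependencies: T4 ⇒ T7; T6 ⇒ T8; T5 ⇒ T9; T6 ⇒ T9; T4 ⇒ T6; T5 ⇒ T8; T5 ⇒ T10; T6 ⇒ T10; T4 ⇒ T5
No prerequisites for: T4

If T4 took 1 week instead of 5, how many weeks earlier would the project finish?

4

Actual critical path: T4→T5→T9 = 5+9+11 = 25 ⇒ 25 weeks.
T4 lies on that path, so at 1 week the path becomes 21 weeks.
No other chain overtakes it, so the finish is 21 weeks.
Change in finish: 21 − 25 = -4 weeks.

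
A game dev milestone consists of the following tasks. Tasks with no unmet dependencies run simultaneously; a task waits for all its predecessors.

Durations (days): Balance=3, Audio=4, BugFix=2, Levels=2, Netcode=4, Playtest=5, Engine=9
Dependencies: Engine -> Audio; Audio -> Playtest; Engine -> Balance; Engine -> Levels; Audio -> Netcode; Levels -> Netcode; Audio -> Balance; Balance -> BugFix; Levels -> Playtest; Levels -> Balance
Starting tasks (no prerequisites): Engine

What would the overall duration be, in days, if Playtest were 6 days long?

19

Critical path before the change: Engine→Audio→Playtest = 9+4+5 = 18 giving 18 days.
Since Playtest is critical, the +1 change carries straight to that chain (now 19 days).
No other chain overtakes it, so the finish is 19 days.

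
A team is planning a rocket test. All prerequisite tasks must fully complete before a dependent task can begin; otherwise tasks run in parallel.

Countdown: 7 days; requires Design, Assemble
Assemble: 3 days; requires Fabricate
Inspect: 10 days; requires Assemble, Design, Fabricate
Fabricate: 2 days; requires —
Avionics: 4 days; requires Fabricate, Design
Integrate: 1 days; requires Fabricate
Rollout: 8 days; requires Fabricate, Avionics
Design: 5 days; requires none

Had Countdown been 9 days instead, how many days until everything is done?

As given, the longest chain is Design→Avionics→Rollout = 5+4+8 = 17, so the finish is 17 days.
Countdown has 5 days of float (longest path through it is 12).
That remains the longest chain; total 17 days.

17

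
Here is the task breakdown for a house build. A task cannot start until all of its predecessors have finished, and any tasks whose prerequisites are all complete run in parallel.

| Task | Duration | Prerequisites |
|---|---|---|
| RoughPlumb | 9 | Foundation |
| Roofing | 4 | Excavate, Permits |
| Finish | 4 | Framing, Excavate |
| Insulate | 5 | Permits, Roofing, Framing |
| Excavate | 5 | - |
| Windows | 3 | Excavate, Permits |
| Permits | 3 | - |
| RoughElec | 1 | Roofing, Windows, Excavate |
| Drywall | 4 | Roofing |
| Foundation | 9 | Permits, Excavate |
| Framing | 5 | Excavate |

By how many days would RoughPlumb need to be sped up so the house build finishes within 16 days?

7

Current finish: 23 days; target: 16.
RoughPlumb is on every critical path, so each day cut from RoughPlumb cuts the finish by one (this holds down to a finish of 15).
Need 23 − 16 = 7 days off RoughPlumb → RoughPlumb becomes 2 days, finish becomes 16.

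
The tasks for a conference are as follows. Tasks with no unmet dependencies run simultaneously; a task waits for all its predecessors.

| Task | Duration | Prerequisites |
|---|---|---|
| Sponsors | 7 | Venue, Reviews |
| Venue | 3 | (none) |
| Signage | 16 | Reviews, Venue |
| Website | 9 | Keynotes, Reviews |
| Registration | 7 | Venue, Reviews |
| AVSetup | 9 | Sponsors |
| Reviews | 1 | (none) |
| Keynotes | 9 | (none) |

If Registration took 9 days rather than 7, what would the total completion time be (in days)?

19

Actual critical path: Venue→Sponsors→AVSetup = 3+7+9 = 19 ⇒ 19 days.
Registration has 9 days of float (longest path through it is 10).
No other chain overtakes it, so the finish is 19 days.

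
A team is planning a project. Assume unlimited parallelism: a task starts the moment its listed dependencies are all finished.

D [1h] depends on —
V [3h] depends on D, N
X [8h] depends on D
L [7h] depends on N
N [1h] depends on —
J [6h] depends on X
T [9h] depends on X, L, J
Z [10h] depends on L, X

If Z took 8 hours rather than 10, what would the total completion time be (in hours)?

24

Baseline: D→X→J→T = 1+8+6+9 = 24 → 24 hours.
The longest path through Z is only 19 hours, so Z has float 5.
That remains the longest chain; total 24 hours.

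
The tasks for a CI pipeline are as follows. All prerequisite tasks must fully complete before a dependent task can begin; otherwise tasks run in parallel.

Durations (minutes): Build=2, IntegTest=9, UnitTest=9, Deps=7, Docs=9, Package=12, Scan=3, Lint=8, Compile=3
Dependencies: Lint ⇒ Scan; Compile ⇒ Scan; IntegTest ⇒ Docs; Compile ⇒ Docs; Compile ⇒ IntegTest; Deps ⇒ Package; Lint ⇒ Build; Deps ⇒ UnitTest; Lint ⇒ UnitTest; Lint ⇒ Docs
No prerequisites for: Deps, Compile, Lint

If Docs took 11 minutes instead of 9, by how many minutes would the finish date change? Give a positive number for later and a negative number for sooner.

2

The binding path is Compile→IntegTest→Docs = 3+9+9 = 21; finish at 21 minutes.
Since Docs is critical, the +2 change carries straight to that chain (now 23 minutes).
That remains the longest chain; total 23 minutes.
Change in finish: 23 − 21 = +2 minutes.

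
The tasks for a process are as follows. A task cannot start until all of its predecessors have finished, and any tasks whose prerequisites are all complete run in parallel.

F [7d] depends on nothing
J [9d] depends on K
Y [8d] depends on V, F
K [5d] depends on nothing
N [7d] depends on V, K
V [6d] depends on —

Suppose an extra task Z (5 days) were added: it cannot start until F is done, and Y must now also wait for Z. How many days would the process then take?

20

Originally the process takes 15 days.
With Z inserted, Y now waits for max(V, F, Z).
New critical path: F→Z→Y = 7+5+8 = 20 ⇒ 20 days.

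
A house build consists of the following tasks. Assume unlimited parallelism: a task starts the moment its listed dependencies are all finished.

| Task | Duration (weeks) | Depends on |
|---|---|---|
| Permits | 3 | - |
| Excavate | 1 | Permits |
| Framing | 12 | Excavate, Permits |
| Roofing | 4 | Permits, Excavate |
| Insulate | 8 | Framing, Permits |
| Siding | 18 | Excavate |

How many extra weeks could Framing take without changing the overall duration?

0

Permits→Excavate→Framing→Insulate = 3+1+12+8 = 24 sets the makespan at 24 weeks.
Longest path through Framing: 24 weeks (earliest finish 16, latest finish 16).
Float = 24 − 24 = 0.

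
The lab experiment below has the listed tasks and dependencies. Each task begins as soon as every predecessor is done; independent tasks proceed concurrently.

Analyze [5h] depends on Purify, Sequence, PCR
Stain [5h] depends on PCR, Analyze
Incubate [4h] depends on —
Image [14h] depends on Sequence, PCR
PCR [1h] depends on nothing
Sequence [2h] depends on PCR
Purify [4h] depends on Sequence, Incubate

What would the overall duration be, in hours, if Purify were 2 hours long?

17

The binding path is Incubate→Purify→Analyze→Stain = 4+4+5+5 = 18; finish at 18 hours.
Purify lies on that path, so at 2 hours the path becomes 16 hours.
The binding chain switches to PCR→Sequence→Image = 1+2+14 = 17; finish 17 hours.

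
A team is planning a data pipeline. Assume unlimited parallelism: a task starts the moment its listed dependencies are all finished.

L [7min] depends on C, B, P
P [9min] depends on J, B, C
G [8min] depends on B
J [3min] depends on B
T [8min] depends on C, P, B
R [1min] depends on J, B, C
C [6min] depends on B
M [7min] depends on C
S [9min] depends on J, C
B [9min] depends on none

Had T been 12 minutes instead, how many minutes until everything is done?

36

Actual critical path: B→C→P→T = 9+6+9+8 = 32 ⇒ 32 minutes.
T lies on that path, so at 12 minutes the path becomes 36 minutes.
That remains the longest chain; total 36 minutes.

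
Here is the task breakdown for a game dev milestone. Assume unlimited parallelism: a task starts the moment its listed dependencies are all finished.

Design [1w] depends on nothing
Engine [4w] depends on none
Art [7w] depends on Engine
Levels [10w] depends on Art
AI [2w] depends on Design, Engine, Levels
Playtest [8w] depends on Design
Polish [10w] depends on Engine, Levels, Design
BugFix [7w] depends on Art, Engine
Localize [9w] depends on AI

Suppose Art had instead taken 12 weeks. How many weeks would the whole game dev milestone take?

37

Critical path before the change: Engine→Art→Levels→AI→Localize = 4+7+10+2+9 = 32 giving 32 weeks.
Art is on the critical path; changing it to 12 makes that path 37 weeks.
No other chain overtakes it, so the finish is 37 weeks.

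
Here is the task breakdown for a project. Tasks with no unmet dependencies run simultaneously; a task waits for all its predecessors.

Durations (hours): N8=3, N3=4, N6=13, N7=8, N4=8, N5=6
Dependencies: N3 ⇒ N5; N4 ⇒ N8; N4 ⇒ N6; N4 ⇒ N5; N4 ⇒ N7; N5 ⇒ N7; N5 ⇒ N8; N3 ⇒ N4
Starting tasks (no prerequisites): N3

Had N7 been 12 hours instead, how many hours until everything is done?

Critical path before the change: N3→N4→N5→N7 = 4+8+6+8 = 26 giving 26 hours.
N7 lies on that path, so at 12 hours the path becomes 30 hours.
That remains the longest chain; total 30 hours.

30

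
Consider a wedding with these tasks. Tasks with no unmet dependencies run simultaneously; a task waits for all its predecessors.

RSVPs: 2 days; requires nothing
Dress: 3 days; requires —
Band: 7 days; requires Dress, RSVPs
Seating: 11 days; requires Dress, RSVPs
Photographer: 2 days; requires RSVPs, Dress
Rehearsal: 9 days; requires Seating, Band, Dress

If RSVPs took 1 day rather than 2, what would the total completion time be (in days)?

23

The binding path is Dress→Seating→Rehearsal = 3+11+9 = 23; finish at 23 days.
The longest path through RSVPs is only 22 days, so RSVPs has float 1.
That remains the longest chain; total 23 days.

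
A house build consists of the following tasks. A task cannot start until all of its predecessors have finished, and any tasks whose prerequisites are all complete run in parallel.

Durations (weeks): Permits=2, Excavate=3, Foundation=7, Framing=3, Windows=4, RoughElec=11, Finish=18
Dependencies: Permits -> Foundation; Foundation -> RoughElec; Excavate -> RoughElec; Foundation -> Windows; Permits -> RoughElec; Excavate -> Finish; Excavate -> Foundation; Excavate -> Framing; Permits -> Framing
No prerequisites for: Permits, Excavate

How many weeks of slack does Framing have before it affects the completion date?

15

Critical path: Excavate→Foundation→RoughElec = 3+7+11 = 21, so the finish is 21 weeks.
Framing finishes as early as 6 and must finish by 21.
So Framing can slip 21 − 6 = 15 weeks.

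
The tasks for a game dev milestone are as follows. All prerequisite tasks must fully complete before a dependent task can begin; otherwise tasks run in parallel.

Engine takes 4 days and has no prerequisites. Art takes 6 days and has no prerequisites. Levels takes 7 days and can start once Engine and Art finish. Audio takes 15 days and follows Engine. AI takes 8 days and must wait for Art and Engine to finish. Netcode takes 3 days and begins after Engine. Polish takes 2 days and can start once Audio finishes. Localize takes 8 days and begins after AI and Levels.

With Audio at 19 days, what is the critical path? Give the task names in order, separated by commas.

As given, the longest chain is Art→AI→Localize = 6+8+8 = 22, so the finish is 22 days.
Audio is off the critical path — its longest chain is 21 days, giving 1 of slack.
Now Engine→Audio→Polish = 4+19+2 = 25 is longest, so the finish becomes 25 days.

Engine, Audio, Polish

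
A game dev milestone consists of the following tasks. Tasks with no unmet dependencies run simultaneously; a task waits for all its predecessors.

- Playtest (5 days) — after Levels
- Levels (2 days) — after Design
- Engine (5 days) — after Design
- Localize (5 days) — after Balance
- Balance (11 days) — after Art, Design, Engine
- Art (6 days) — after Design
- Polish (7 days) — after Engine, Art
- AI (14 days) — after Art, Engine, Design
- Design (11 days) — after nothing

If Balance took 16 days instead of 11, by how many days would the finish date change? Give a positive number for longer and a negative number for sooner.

As given, the longest chain is Design→Art→Balance→Localize = 11+6+11+5 = 33, so the finish is 33 days.
Balance is on the critical path; changing it to 16 makes that path 38 days.
The critical path is still Design→Art→Balance→Localize; finish is now 38 days.
Change in finish: 38 − 33 = +5 days.

5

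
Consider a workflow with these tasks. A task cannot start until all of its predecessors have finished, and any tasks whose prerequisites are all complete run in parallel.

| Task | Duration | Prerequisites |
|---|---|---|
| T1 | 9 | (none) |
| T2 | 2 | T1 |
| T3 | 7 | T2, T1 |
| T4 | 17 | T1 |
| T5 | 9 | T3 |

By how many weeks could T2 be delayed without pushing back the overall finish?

0

The longest chain is T1→T2→T3→T5 = 9+2+7+9 = 27; overall finish 27 weeks.
Longest path through T2: 27 weeks (earliest finish 11, latest finish 11).
Slack of T2 = 9 − 9 = 0 weeks.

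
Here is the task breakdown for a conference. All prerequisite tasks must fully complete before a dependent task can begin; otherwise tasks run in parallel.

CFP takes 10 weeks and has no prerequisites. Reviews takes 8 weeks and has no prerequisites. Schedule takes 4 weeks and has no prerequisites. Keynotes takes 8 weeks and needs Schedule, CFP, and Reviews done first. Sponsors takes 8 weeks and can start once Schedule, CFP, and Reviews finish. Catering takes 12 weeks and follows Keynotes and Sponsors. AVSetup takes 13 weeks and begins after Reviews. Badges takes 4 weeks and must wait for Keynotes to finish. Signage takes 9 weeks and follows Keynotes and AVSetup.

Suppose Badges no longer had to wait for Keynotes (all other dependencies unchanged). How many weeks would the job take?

30

Before: longest chain CFP→Keynotes→Catering = 10+8+12 = 30, finish 30.
Without Keynotes→Badges, Badges's earliest start moves from 18 to 0.
After: CFP→Keynotes→Catering = 10+8+12 = 30 → 30 weeks.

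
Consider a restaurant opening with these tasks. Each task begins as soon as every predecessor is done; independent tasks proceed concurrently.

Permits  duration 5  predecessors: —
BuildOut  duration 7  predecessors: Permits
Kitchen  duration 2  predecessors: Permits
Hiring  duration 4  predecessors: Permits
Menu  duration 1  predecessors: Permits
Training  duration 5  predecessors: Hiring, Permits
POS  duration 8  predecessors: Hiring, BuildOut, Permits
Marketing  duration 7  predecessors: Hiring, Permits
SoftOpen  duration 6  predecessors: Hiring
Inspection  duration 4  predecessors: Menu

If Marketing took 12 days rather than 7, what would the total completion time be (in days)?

Critical path before the change: Permits→BuildOut→POS = 5+7+8 = 20 giving 20 days.
The longest path through Marketing is only 16 days, so Marketing has float 4.
The binding chain switches to Permits→Hiring→Marketing = 5+4+12 = 21; finish 21 days.

21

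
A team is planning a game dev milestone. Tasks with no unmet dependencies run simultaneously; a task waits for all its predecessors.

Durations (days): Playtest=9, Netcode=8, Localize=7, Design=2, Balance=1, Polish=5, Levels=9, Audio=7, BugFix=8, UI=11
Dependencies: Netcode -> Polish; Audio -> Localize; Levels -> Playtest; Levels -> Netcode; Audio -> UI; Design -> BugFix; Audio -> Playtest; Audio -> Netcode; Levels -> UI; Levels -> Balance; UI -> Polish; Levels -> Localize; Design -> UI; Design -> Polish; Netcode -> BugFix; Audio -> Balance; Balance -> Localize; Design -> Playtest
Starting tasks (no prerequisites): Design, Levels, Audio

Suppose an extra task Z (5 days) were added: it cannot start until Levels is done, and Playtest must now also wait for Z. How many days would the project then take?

Originally the project takes 25 days.
With Z inserted, Playtest now waits for max(Levels, Audio, Design, Z).
New critical path: Levels→UI→Polish = 9+11+5 = 25 ⇒ 25 days.

25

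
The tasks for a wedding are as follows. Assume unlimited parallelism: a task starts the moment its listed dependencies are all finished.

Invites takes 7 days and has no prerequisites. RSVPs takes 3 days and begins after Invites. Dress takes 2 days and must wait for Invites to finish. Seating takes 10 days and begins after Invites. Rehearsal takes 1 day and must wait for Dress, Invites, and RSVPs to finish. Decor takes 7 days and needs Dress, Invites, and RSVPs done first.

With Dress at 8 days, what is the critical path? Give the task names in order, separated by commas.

As given, the longest chain is Invites→RSVPs→Decor = 7+3+7 = 17, so the finish is 17 days.
The longest path through Dress is only 16 days, so Dress has float 1.
New critical path: Invites→Dress→Decor = 7+8+7 = 22 ⇒ 22 days.

Invites, Dress, Decor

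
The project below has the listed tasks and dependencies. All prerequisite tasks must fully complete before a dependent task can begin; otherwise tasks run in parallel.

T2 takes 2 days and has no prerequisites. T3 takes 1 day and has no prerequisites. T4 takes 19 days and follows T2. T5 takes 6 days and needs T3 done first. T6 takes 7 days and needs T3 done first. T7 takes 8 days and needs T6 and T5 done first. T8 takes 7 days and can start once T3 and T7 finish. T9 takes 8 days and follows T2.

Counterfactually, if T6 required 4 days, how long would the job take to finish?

Actual critical path: T3→T6→T7→T8 = 1+7+8+7 = 23 ⇒ 23 days.
T6 is on the critical path; changing it to 4 makes that path 20 days.
Now T3→T5→T7→T8 = 1+6+8+7 = 22 is longest, so the finish becomes 22 days.

22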